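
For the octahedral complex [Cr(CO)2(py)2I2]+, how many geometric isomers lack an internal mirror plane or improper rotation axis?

The distinct arrangements are (5 in all): CO trans, py trans, I trans; CO trans, py cis, I cis; CO cis, py trans, I cis; CO cis, py cis, I cis (chiral); CO cis, py cis, I trans.
One of these lacks any improper symmetry element and so occurs as an enantiomeric pair, giving 5 + 1 = 6 stereoisomers in total.

1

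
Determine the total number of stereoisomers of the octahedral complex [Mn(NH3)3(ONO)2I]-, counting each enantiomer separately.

3

Working through the distinct placements yields 3 geometric isomers: NH3 mer, ONO trans; NH3 fac, ONO cis; NH3 mer, ONO cis.
Each arrangement has an internal mirror plane or centre of symmetry, so none is chiral.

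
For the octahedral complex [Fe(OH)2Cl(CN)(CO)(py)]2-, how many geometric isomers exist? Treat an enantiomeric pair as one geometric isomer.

9

An octahedron has six vertices in three trans pairs; every non-trans pair is cis.
Systematic enumeration (placing each ligand type in turn and discarding arrangements equivalent by rotation or reflection) gives 9 geometric isomers.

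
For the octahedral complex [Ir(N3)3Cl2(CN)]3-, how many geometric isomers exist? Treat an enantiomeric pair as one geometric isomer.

3

The six octahedral sites form three mutually perpendicular trans pairs.
There are 3 geometric isomers: N3 mer, Cl cis; N3 mer, Cl trans; N3 fac, Cl cis.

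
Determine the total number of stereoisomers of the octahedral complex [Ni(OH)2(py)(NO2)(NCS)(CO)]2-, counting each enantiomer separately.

15

Systematic enumeration (placing each ligand type in turn and discarding arrangements equivalent by rotation or reflection) gives 9 geometric isomers.
Of these, 6 lack any improper symmetry element and so occur as enantiomeric pairs, giving 9 + 6 = 15 stereoisomers in total.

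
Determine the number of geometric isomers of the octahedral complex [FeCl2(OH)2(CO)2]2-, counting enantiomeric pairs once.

5

An octahedron has six vertices in three trans pairs; every non-trans pair is cis.
The distinct arrangements are (5 in all): Cl trans, OH trans, CO trans; Cl cis, OH cis, CO trans; Cl cis, OH trans, CO cis; Cl cis, OH cis, CO cis (chiral); Cl trans, OH cis, CO cis.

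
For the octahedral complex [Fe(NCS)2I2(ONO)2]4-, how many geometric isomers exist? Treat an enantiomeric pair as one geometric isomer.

5

Systematic placement gives 5 geometric isomers: NCS trans, I trans, ONO trans; NCS cis, I trans, ONO cis; NCS cis, I cis, ONO trans; NCS cis, I cis, ONO cis (chiral); NCS trans, I cis, ONO cis.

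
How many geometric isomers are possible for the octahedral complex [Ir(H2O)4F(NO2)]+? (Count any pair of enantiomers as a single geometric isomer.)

The distinct arrangements are (2 in all): F and NO2 mutually cis; F and NO2 mutually trans.

2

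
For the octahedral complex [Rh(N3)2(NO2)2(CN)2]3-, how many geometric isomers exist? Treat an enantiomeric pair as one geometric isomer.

5

In an octahedral complex each vertex has one trans partner and four cis neighbours.
There are 5 geometric isomers: N3 trans, NO2 trans, CN trans; N3 cis, NO2 cis, CN trans; N3 cis, NO2 trans, CN cis; N3 cis, NO2 cis, CN cis (chiral); N3 trans, NO2 cis, CN cis.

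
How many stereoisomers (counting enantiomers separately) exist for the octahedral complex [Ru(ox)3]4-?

The six octahedral sites form three mutually perpendicular trans pairs.
Each ox is bidentate and must span two cis positions.
Only one geometric arrangement is possible; it has no improper symmetry element, so it exists as a pair of enantiomers (2 stereoisomers).

2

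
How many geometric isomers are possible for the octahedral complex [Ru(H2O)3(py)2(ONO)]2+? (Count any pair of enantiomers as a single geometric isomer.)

The six octahedral sites form three mutually perpendicular trans pairs.
Working through the distinct placements yields 3 geometric isomers: H2O mer, py trans; H2O mer, py cis; H2O fac, py cis.

3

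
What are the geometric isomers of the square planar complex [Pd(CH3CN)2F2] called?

A square has two trans pairs of vertices; adjacent vertices are cis.
There are 2 geometric isomers: CH3CN cis; CH3CN trans.

cis and trans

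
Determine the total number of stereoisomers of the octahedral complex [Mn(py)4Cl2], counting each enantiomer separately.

2

The six octahedral sites form three mutually perpendicular trans pairs.
There are 2 geometric isomers: Cl trans; Cl cis.
Each arrangement has an internal mirror plane or centre of symmetry, so none is chiral.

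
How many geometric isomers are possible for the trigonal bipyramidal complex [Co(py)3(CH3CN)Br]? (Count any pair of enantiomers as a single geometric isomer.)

A trigonal bipyramid has two axial and three equatorial sites, which are chemically inequivalent.
Working through the distinct placements yields 4 geometric isomers: CH3CN axial, Br axial; CH3CN equatorial, Br axial; CH3CN axial, Br equatorial; CH3CN equatorial, Br equatorial.

4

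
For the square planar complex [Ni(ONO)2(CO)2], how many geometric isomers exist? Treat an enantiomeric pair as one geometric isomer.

2

Systematic placement gives 2 geometric isomers: ONO cis; ONO trans.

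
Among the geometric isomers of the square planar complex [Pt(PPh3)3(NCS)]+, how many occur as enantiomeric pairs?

0

Only one geometric arrangement is possible.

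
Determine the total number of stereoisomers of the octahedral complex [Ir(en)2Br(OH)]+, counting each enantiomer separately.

3

The six octahedral sites form three mutually perpendicular trans pairs.
Each en is bidentate and must span two cis positions.
The distinct arrangements are (2 in all): Br and OH mutually trans; Br and OH mutually cis (chiral).
One of these lacks any improper symmetry element and so occurs as an enantiomeric pair, giving 2 + 1 = 3 stereoisomers in total.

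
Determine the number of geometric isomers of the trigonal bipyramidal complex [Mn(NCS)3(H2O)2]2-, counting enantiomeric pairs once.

3

A trigonal bipyramid has two axial and three equatorial sites, which are chemically inequivalent.
There are 3 geometric isomers: H2O both axial; H2O one axial, one equatorial; H2O both equatorial.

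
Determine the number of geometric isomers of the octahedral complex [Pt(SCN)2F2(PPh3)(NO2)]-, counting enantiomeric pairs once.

6

In an octahedral complex each vertex has one trans partner and four cis neighbours.
Working through the distinct placements yields 6 geometric isomers: SCN trans, F trans; SCN cis, F trans; SCN trans, F cis; SCN cis, F cis (3 arrangements, 2 chiral).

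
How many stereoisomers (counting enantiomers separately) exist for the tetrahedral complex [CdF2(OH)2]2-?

Only one geometric arrangement is possible.

1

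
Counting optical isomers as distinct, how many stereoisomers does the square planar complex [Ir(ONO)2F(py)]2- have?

2

There are 2 geometric isomers: ONO cis; ONO trans.
Each arrangement has an internal mirror plane or centre of symmetry, so none is chiral.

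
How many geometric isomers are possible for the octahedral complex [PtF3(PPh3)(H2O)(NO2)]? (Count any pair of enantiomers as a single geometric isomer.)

4

An octahedron has six vertices in three trans pairs; every non-trans pair is cis.
Systematic placement gives 4 geometric isomers: F mer (3 arrangements); F fac (chiral).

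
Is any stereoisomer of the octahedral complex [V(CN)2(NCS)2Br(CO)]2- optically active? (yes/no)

In an octahedral complex each vertex has one trans partner and four cis neighbours.
The distinct arrangements are (6 in all): CN cis, NCS trans; CN cis, NCS cis (3 arrangements, 2 chiral); CN trans, NCS trans; CN trans, NCS cis.
Of these, 2 lack any improper symmetry element and so occur as enantiomeric pairs, giving 6 + 2 = 8 stereoisomers in total.

yes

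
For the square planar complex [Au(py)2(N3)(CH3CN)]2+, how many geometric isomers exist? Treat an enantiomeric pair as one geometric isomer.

2

The distinct arrangements are (2 in all): py cis; py trans.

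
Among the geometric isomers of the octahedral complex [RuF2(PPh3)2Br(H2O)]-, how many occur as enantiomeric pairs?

The six octahedral sites form three mutually perpendicular trans pairs.
Working through the distinct placements yields 6 geometric isomers: F cis, PPh3 trans; F cis, PPh3 cis (3 arrangements, 2 chiral); F trans, PPh3 trans; F trans, PPh3 cis.
Of these, 2 lack any improper symmetry element and so occur as enantiomeric pairs, giving 6 + 2 = 8 stereoisomers in total.

2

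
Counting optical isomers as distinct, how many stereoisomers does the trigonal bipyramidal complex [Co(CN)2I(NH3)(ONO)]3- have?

10

A trigonal bipyramid has two axial and three equatorial sites, which are chemically inequivalent.
Exhaustive case analysis gives 7 geometric isomers.
Of these, 3 lack any improper symmetry element and so occur as enantiomeric pairs, giving 7 + 3 = 10 stereoisomers in total.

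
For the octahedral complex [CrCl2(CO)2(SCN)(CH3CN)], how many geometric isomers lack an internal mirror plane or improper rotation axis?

There are 6 geometric isomers: Cl cis, CO cis (3 arrangements, 2 chiral); Cl trans, CO cis; Cl cis, CO trans; Cl trans, CO trans.
Of these, 2 lack any improper symmetry element and so occur as enantiomeric pairs, giving 6 + 2 = 8 stereoisomers in total.

2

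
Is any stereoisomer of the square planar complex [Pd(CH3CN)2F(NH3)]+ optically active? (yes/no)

no

A square has two trans pairs of vertices; adjacent vertices are cis.
There are 2 geometric isomers: CH3CN cis; CH3CN trans.
Each arrangement has an internal mirror plane or centre of symmetry, so none is chiral.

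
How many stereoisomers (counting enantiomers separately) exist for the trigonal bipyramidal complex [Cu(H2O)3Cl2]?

3

A trigonal bipyramid has two axial and three equatorial sites, which are chemically inequivalent.
The distinct arrangements are (3 in all): Cl both axial; Cl one axial, one equatorial; Cl both equatorial.
Each arrangement has an internal mirror plane or centre of symmetry, so none is chiral.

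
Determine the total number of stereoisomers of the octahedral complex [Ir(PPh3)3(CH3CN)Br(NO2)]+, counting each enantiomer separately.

5

The six octahedral sites form three mutually perpendicular trans pairs.
The distinct arrangements are (4 in all): PPh3 mer (3 arrangements); PPh3 fac (chiral).
One of these lacks any improper symmetry element and so occurs as an enantiomeric pair, giving 4 + 1 = 5 stereoisomers in total.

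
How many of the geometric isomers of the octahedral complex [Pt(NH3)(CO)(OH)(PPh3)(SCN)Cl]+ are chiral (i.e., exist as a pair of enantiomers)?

In an octahedral complex each vertex has one trans partner and four cis neighbours.
Systematic enumeration (placing each ligand type in turn and discarding arrangements equivalent by rotation or reflection) gives 15 geometric isomers.
Of these, 15 lack any improper symmetry element and so occur as enantiomeric pairs, giving 15 + 15 = 30 stereoisomers in total.

15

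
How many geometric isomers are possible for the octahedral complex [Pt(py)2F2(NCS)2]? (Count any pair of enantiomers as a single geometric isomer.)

In an octahedral complex each vertex has one trans partner and four cis neighbours.
Working through the distinct placements yields 5 geometric isomers: py trans, F trans, NCS trans; py cis, F trans, NCS cis; py trans, F cis, NCS cis; py cis, F cis, NCS cis (chiral); py cis, F cis, NCS trans.

5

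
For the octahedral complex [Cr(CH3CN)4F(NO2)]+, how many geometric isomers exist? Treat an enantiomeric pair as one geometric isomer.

In an octahedral complex each vertex has one trans partner and four cis neighbours.
Systematic placement gives 2 geometric isomers: F and NO2 mutually trans; F and NO2 mutually cis.

2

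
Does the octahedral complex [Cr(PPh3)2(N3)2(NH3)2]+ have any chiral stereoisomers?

An octahedron has six vertices in three trans pairs; every non-trans pair is cis.
Working through the distinct placements yields 5 geometric isomers: PPh3 trans, N3 trans, NH3 trans; PPh3 cis, N3 trans, NH3 cis; PPh3 trans, N3 cis, NH3 cis; PPh3 cis, N3 cis, NH3 cis (chiral); PPh3 cis, N3 cis, NH3 trans.
One of these lacks any improper symmetry element and so occurs as an enantiomeric pair, giving 5 + 1 = 6 stereoisomers in total.

yes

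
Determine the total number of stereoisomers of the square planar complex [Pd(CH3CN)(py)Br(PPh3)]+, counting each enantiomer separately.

3

In a square planar complex each vertex has one trans partner and two cis neighbours.
The distinct arrangements are (3 in all): (Br/PPh3 trans, CH3CN/py trans); (Br/py trans, CH3CN/PPh3 trans); (Br/CH3CN trans, PPh3/py trans).
Each arrangement has an internal mirror plane or centre of symmetry, so none is chiral.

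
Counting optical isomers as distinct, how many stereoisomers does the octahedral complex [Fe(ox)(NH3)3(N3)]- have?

2

The six octahedral sites form three mutually perpendicular trans pairs.
Each ox is bidentate and must span two cis positions.
The distinct arrangements are (2 in all): NH3 fac; NH3 mer.
Each arrangement has an internal mirror plane or centre of symmetry, so none is chiral.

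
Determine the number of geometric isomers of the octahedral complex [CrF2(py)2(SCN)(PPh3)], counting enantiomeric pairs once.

The six octahedral sites form three mutually perpendicular trans pairs.
Working through the distinct placements yields 6 geometric isomers: F trans, py trans; F trans, py cis; F cis, py trans; F cis, py cis (3 arrangements, 2 chiral).

6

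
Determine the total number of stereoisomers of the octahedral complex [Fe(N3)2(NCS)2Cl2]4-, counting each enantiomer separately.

The distinct arrangements are (5 in all): N3 trans, NCS trans, Cl trans; N3 cis, NCS cis, Cl trans; N3 cis, NCS trans, Cl cis; N3 cis, NCS cis, Cl cis (chiral); N3 trans, NCS cis, Cl cis.
One of these lacks any improper symmetry element and so occurs as an enantiomeric pair, giving 5 + 1 = 6 stereoisomers in total.

6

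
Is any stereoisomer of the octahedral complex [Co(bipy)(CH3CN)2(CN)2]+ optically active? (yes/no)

yes

The six octahedral sites form three mutually perpendicular trans pairs.
Each bipy is bidentate and must span two cis positions.
There are 3 geometric isomers: CH3CN trans, CN cis; CH3CN cis, CN cis (chiral); CH3CN cis, CN trans.
One of these lacks any improper symmetry element and so occurs as an enantiomeric pair, giving 3 + 1 = 4 stereoisomers in total.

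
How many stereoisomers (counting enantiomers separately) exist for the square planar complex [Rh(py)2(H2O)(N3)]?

2

In a square planar complex each vertex has one trans partner and two cis neighbours.
Systematic placement gives 2 geometric isomers: py cis; py trans.
Each arrangement has an internal mirror plane or centre of symmetry, so none is chiral.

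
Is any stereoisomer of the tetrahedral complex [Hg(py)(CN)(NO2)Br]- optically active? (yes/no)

yes

Only one geometric arrangement is possible; it has no improper symmetry element, so it exists as a pair of enantiomers (2 stereoisomers).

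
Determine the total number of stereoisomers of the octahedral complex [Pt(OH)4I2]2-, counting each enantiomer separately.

2

In an octahedral complex each vertex has one trans partner and four cis neighbours.
Systematic placement gives 2 geometric isomers: I trans; I cis.
Each arrangement has an internal mirror plane or centre of symmetry, so none is chiral.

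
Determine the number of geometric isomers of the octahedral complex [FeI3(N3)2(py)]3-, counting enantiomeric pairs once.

3

An octahedron has six vertices in three trans pairs; every non-trans pair is cis.
There are 3 geometric isomers: I mer, N3 cis; I mer, N3 trans; I fac, N3 cis.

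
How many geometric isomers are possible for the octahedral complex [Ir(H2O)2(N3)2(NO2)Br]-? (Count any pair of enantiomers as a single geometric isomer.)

The six octahedral sites form three mutually perpendicular trans pairs.
Working through the distinct placements yields 6 geometric isomers: H2O cis, N3 cis (3 arrangements, 2 chiral); H2O cis, N3 trans; H2O trans, N3 cis; H2O trans, N3 trans.

6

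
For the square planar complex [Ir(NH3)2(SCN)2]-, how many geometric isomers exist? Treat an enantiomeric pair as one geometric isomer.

2

A square has two trans pairs of vertices; adjacent vertices are cis.
The distinct arrangements are (2 in all): NH3 cis; NH3 trans.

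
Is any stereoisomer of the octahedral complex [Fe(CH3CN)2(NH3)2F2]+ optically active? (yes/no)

yes

The six octahedral sites form three mutually perpendicular trans pairs.
The distinct arrangements are (5 in all): CH3CN trans, NH3 trans, F trans; CH3CN trans, NH3 cis, F cis; CH3CN cis, NH3 trans, F cis; CH3CN cis, NH3 cis, F cis (chiral); CH3CN cis, NH3 cis, F trans.
One of these lacks any improper symmetry element and so occurs as an enantiomeric pair, giving 5 + 1 = 6 stereoisomers in total.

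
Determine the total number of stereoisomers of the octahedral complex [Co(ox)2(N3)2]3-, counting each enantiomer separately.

In an octahedral complex each vertex has one trans partner and four cis neighbours.
Each ox is bidentate and must span two cis positions.
There are 2 geometric isomers: N3 trans; N3 cis (chiral).
One of these lacks any improper symmetry element and so occurs as an enantiomeric pair, giving 2 + 1 = 3 stereoisomers in total.

3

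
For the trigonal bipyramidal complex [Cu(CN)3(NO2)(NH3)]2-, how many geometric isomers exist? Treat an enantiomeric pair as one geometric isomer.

4

Working through the distinct placements yields 4 geometric isomers: NO2 equatorial, NH3 equatorial; NO2 equatorial, NH3 axial; NO2 axial, NH3 equatorial; NO2 axial, NH3 axial.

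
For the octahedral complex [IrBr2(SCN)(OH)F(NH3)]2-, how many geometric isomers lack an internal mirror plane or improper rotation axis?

6

An octahedron has six vertices in three trans pairs; every non-trans pair is cis.
Placing the ligands in turn and identifying arrangements related by rotation or reflection leaves 9 distinct geometric isomers.
Of these, 6 lack any improper symmetry element and so occur as enantiomeric pairs, giving 9 + 6 = 15 stereoisomers in total.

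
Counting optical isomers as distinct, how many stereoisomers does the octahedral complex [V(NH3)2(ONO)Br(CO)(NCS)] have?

15

The six octahedral sites form three mutually perpendicular trans pairs.
Placing the ligands in turn and identifying arrangements related by rotation or reflection leaves 9 distinct geometric isomers.
Of these, 6 lack any improper symmetry element and so occur as enantiomeric pairs, giving 9 + 6 = 15 stereoisomers in total.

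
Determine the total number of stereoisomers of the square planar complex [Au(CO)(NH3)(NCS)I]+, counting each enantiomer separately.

3

A square has two trans pairs of vertices; adjacent vertices are cis.
Systematic placement gives 3 geometric isomers: (CO/NCS trans, I/NH3 trans); (CO/NH3 trans, I/NCS trans); (CO/I trans, NCS/NH3 trans).
Each arrangement has an internal mirror plane or centre of symmetry, so none is chiral.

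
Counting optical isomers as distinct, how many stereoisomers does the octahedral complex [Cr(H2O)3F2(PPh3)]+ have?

There are 3 geometric isomers: H2O mer, F trans; H2O fac, F cis; H2O mer, F cis.
Each arrangement has an internal mirror plane or centre of symmetry, so none is chiral.

3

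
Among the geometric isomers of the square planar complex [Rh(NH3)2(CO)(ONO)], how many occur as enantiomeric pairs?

0

A square has two trans pairs of vertices; adjacent vertices are cis.
Working through the distinct placements yields 2 geometric isomers: NH3 cis; NH3 trans.
Each arrangement has an internal mirror plane or centre of symmetry, so none is chiral.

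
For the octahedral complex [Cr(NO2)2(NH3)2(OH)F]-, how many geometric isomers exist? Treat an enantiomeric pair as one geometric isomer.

In an octahedral complex each vertex has one trans partner and four cis neighbours.
Systematic placement gives 6 geometric isomers: NO2 cis, NH3 cis (3 arrangements, 2 chiral); NO2 trans, NH3 cis; NO2 cis, NH3 trans; NO2 trans, NH3 trans.

6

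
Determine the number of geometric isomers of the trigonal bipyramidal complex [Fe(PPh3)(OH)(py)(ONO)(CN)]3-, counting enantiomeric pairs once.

10

In a trigonal bipyramid the two axial positions differ from the three equatorial ones.
Placing the ligands in turn and identifying arrangements related by rotation or reflection leaves 10 distinct geometric isomers.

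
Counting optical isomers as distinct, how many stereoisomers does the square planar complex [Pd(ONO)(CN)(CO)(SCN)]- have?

In a square planar complex each vertex has one trans partner and two cis neighbours.
The distinct arrangements are (3 in all): (CN/ONO trans, CO/SCN trans); (CN/SCN trans, CO/ONO trans); (CN/CO trans, ONO/SCN trans).
Each arrangement has an internal mirror plane or centre of symmetry, so none is chiral.

3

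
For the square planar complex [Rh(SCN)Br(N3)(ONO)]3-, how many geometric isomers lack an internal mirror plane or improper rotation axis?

A square has two trans pairs of vertices; adjacent vertices are cis.
There are 3 geometric isomers: (Br/ONO trans, N3/SCN trans); (Br/SCN trans, N3/ONO trans); (Br/N3 trans, ONO/SCN trans).
Each arrangement has an internal mirror plane or centre of symmetry, so none is chiral.

0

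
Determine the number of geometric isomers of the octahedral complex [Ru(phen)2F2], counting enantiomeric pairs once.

2

In an octahedral complex each vertex has one trans partner and four cis neighbours.
Each phen is bidentate and must span two cis positions.
There are 2 geometric isomers: F trans; F cis (chiral).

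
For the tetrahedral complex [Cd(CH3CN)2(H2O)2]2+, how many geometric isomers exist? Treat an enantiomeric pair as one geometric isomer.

1

Only one geometric arrangement is possible.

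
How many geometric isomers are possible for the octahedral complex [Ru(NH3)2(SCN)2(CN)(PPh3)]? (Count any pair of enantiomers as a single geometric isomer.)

The six octahedral sites form three mutually perpendicular trans pairs.
Working through the distinct placements yields 6 geometric isomers: NH3 cis, SCN trans; NH3 cis, SCN cis (3 arrangements, 2 chiral); NH3 trans, SCN trans; NH3 trans, SCN cis.

6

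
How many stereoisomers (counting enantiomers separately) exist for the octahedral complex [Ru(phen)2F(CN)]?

3

Each phen is bidentate and must span two cis positions.
There are 2 geometric isomers: F and CN mutually trans; F and CN mutually cis (chiral).
One of these lacks any improper symmetry element and so occurs as an enantiomeric pair, giving 2 + 1 = 3 stereoisomers in total.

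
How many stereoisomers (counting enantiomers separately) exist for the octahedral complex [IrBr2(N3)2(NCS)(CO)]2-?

8

The six octahedral sites form three mutually perpendicular trans pairs.
The distinct arrangements are (6 in all): Br trans, N3 cis; Br trans, N3 trans; Br cis, N3 cis (3 arrangements, 2 chiral); Br cis, N3 trans.
Of these, 2 lack any improper symmetry element and so occur as enantiomeric pairs, giving 6 + 2 = 8 stereoisomers in total.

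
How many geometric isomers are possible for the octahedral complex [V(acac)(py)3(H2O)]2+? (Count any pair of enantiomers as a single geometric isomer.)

The six octahedral sites form three mutually perpendicular trans pairs.
Each acac is bidentate and must span two cis positions.
The distinct arrangements are (2 in all): py mer; py fac.

2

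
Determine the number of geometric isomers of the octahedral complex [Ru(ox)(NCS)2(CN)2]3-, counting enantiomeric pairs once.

The six octahedral sites form three mutually perpendicular trans pairs.
Each ox is bidentate and must span two cis positions.
The distinct arrangements are (3 in all): NCS cis, CN trans; NCS cis, CN cis (chiral); NCS trans, CN cis.

3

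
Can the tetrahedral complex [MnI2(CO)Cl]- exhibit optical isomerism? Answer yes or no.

no

In a tetrahedral complex all four positions are equivalent and every pair of ligands is adjacent — there is no cis/trans distinction.
Only one geometric arrangement is possible.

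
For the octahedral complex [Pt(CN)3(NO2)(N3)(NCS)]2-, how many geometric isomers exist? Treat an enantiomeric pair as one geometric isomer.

Working through the distinct placements yields 4 geometric isomers: CN mer (3 arrangements); CN fac (chiral).

4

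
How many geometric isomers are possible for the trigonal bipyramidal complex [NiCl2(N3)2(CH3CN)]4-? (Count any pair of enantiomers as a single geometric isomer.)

Placing the ligands in turn and identifying arrangements related by rotation or reflection leaves 5 distinct geometric isomers.

5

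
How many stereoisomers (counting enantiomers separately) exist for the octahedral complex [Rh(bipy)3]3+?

2

Each bipy is bidentate and must span two cis positions.
Only one geometric arrangement is possible; it has no improper symmetry element, so it exists as a pair of enantiomers (2 stereoisomers).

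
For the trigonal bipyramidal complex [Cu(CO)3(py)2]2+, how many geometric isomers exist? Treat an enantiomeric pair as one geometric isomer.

3

The distinct arrangements are (3 in all): py both equatorial; py one axial, one equatorial; py both axial.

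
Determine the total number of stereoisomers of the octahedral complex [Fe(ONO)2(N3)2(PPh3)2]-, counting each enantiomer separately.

An octahedron has six vertices in three trans pairs; every non-trans pair is cis.
Working through the distinct placements yields 5 geometric isomers: ONO trans, N3 trans, PPh3 trans; ONO cis, N3 trans, PPh3 cis; ONO cis, N3 cis, PPh3 trans; ONO cis, N3 cis, PPh3 cis (chiral); ONO trans, N3 cis, PPh3 cis.
One of these lacks any improper symmetry element and so occurs as an enantiomeric pair, giving 5 + 1 = 6 stereoisomers in total.

6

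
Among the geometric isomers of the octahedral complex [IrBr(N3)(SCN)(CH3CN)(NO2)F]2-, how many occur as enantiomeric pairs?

15

The six octahedral sites form three mutually perpendicular trans pairs.
Placing the ligands in turn and identifying arrangements related by rotation or reflection leaves 15 distinct geometric isomers.
Of these, 15 lack any improper symmetry element and so occur as enantiomeric pairs, giving 15 + 15 = 30 stereoisomers in total.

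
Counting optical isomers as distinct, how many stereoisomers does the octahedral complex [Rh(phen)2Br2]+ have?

3

Each phen is bidentate and must span two cis positions.
There are 2 geometric isomers: Br trans; Br cis (chiral).
One of these lacks any improper symmetry element and so occurs as an enantiomeric pair, giving 2 + 1 = 3 stereoisomers in total.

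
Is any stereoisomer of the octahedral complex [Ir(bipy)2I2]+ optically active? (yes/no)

yes

In an octahedral complex each vertex has one trans partner and four cis neighbours.
Each bipy is bidentate and must span two cis positions.
Working through the distinct placements yields 2 geometric isomers: I trans; I cis (chiral).
One of these lacks any improper symmetry element and so occurs as an enantiomeric pair, giving 2 + 1 = 3 stereoisomers in total.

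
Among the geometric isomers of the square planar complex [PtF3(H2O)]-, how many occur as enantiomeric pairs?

0

In a square planar complex each vertex has one trans partner and two cis neighbours.
Only one geometric arrangement is possible.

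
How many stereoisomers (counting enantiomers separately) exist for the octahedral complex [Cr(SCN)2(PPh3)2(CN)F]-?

In an octahedral complex each vertex has one trans partner and four cis neighbours.
There are 6 geometric isomers: SCN trans, PPh3 trans; SCN cis, PPh3 cis (3 arrangements, 2 chiral); SCN trans, PPh3 cis; SCN cis, PPh3 trans.
Of these, 2 lack any improper symmetry element and so occur as enantiomeric pairs, giving 6 + 2 = 8 stereoisomers in total.

8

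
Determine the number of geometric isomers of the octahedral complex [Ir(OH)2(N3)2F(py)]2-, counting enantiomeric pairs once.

An octahedron has six vertices in three trans pairs; every non-trans pair is cis.
There are 6 geometric isomers: OH cis, N3 cis (3 arrangements, 2 chiral); OH trans, N3 cis; OH cis, N3 trans; OH trans, N3 trans.

6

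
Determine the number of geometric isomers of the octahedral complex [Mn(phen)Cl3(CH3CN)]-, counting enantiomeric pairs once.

2

Each phen is bidentate and must span two cis positions.
Working through the distinct placements yields 2 geometric isomers: Cl fac; Cl mer.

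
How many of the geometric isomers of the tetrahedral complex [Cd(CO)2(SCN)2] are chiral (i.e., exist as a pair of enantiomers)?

0

Only one geometric arrangement is possible.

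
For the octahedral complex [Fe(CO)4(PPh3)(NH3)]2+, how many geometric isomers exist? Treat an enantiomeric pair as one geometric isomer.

An octahedron has six vertices in three trans pairs; every non-trans pair is cis.
Systematic placement gives 2 geometric isomers: PPh3 and NH3 mutually trans; PPh3 and NH3 mutually cis.

2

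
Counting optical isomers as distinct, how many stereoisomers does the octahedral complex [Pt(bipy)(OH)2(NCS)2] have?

An octahedron has six vertices in three trans pairs; every non-trans pair is cis.
Each bipy is bidentate and must span two cis positions.
Working through the distinct placements yields 3 geometric isomers: OH cis, NCS trans; OH cis, NCS cis (chiral); OH trans, NCS cis.
One of these lacks any improper symmetry element and so occurs as an enantiomeric pair, giving 3 + 1 = 4 stereoisomers in total.

4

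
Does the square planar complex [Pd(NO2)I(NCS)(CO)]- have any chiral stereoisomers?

no

A square has two trans pairs of vertices; adjacent vertices are cis.
Working through the distinct placements yields 3 geometric isomers: (CO/NCS trans, I/NO2 trans); (CO/NO2 trans, I/NCS trans); (CO/I trans, NCS/NO2 trans).
Each arrangement has an internal mirror plane or centre of symmetry, so none is chiral.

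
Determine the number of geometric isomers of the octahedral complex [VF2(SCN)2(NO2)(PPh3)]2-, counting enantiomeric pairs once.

6

There are 6 geometric isomers: F trans, SCN trans; F trans, SCN cis; F cis, SCN trans; F cis, SCN cis (3 arrangements, 2 chiral).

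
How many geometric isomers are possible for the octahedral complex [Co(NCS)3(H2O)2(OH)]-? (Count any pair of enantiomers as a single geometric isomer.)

3

In an octahedral complex each vertex has one trans partner and four cis neighbours.
Working through the distinct placements yields 3 geometric isomers: NCS mer, H2O trans; NCS fac, H2O cis; NCS mer, H2O cis.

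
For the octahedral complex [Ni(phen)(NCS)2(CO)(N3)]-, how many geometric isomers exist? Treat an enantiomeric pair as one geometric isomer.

4

An octahedron has six vertices in three trans pairs; every non-trans pair is cis.
Each phen is bidentate and must span two cis positions.
Working through the distinct placements yields 4 geometric isomers: NCS cis (3 arrangements, 2 chiral); NCS trans.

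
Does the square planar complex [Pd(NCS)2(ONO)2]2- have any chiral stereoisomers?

no

A square has two trans pairs of vertices; adjacent vertices are cis.
Working through the distinct placements yields 2 geometric isomers: NCS cis; NCS trans.
Each arrangement has an internal mirror plane or centre of symmetry, so none is chiral.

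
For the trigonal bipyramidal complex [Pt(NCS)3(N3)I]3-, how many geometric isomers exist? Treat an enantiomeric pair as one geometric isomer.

A trigonal bipyramid has two axial and three equatorial sites, which are chemically inequivalent.
There are 4 geometric isomers: N3 axial, I axial; N3 equatorial, I axial; N3 axial, I equatorial; N3 equatorial, I equatorial.

4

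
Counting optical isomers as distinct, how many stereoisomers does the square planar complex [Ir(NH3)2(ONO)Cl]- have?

2

In a square planar complex each vertex has one trans partner and two cis neighbours.
Working through the distinct placements yields 2 geometric isomers: NH3 cis; NH3 trans.
Each arrangement has an internal mirror plane or centre of symmetry, so none is chiral.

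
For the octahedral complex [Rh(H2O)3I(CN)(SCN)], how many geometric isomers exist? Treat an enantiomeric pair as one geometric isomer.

4

There are 4 geometric isomers: H2O mer (3 arrangements); H2O fac (chiral).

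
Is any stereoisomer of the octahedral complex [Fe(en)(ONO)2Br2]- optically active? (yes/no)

yes

The six octahedral sites form three mutually perpendicular trans pairs.
Each en is bidentate and must span two cis positions.
The distinct arrangements are (3 in all): ONO cis, Br trans; ONO cis, Br cis (chiral); ONO trans, Br cis.
One of these lacks any improper symmetry element and so occurs as an enantiomeric pair, giving 3 + 1 = 4 stereoisomers in total.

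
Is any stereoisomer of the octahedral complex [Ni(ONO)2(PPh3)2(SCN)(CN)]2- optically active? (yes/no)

yes

An octahedron has six vertices in three trans pairs; every non-trans pair is cis.
Systematic placement gives 6 geometric isomers: ONO cis, PPh3 cis (3 arrangements, 2 chiral); ONO cis, PPh3 trans; ONO trans, PPh3 cis; ONO trans, PPh3 trans.
Of these, 2 lack any improper symmetry element and so occur as enantiomeric pairs, giving 6 + 2 = 8 stereoisomers in total.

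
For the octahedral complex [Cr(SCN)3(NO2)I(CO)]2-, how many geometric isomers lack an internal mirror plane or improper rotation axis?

1

An octahedron has six vertices in three trans pairs; every non-trans pair is cis.
Systematic placement gives 4 geometric isomers: SCN mer (3 arrangements); SCN fac (chiral).
One of these lacks any improper symmetry element and so occurs as an enantiomeric pair, giving 4 + 1 = 5 stereoisomers in total.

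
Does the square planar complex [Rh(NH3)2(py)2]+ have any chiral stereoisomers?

Working through the distinct placements yields 2 geometric isomers: NH3 cis; NH3 trans.
Each arrangement has an internal mirror plane or centre of symmetry, so none is chiral.

no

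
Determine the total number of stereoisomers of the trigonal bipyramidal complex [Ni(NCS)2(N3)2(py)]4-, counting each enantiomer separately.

In a trigonal bipyramid the two axial positions differ from the three equatorial ones.
Exhaustive case analysis gives 5 geometric isomers.
One of these lacks any improper symmetry element and so occurs as an enantiomeric pair, giving 5 + 1 = 6 stereoisomers in total.

6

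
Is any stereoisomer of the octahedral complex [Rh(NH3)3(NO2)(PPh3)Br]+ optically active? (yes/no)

In an octahedral complex each vertex has one trans partner and four cis neighbours.
Working through the distinct placements yields 4 geometric isomers: NH3 mer (3 arrangements); NH3 fac (chiral).
One of these lacks any improper symmetry element and so occurs as an enantiomeric pair, giving 4 + 1 = 5 stereoisomers in total.

yes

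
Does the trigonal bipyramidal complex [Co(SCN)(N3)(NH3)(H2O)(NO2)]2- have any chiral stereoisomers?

Placing the ligands in turn and identifying arrangements related by rotation or reflection leaves 10 distinct geometric isomers.
Of these, 10 lack any improper symmetry element and so occur as enantiomeric pairs, giving 10 + 10 = 20 stereoisomers in total.

yes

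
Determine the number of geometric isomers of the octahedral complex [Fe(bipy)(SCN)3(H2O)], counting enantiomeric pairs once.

The six octahedral sites form three mutually perpendicular trans pairs.
Each bipy is bidentate and must span two cis positions.
The distinct arrangements are (2 in all): SCN fac; SCN mer.

2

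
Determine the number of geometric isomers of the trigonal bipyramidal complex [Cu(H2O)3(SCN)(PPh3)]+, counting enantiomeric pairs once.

4

There are 4 geometric isomers: SCN equatorial, PPh3 equatorial; SCN equatorial, PPh3 axial; SCN axial, PPh3 equatorial; SCN axial, PPh3 axial.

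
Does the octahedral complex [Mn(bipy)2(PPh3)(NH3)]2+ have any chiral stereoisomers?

The six octahedral sites form three mutually perpendicular trans pairs.
Each bipy is bidentate and must span two cis positions.
The distinct arrangements are (2 in all): PPh3 and NH3 mutually trans; PPh3 and NH3 mutually cis (chiral).
One of these lacks any improper symmetry element and so occurs as an enantiomeric pair, giving 2 + 1 = 3 stereoisomers in total.

yes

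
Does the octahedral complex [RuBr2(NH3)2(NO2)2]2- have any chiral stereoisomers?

In an octahedral complex each vertex has one trans partner and four cis neighbours.
The distinct arrangements are (5 in all): Br trans, NH3 trans, NO2 trans; Br trans, NH3 cis, NO2 cis; Br cis, NH3 cis, NO2 trans; Br cis, NH3 cis, NO2 cis (chiral); Br cis, NH3 trans, NO2 cis.
One of these lacks any improper symmetry element and so occurs as an enantiomeric pair, giving 5 + 1 = 6 stereoisomers in total.

yes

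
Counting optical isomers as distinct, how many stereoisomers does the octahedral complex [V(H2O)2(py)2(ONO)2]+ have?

6

The six octahedral sites form three mutually perpendicular trans pairs.
The distinct arrangements are (5 in all): H2O trans, py trans, ONO trans; H2O trans, py cis, ONO cis; H2O cis, py trans, ONO cis; H2O cis, py cis, ONO cis (chiral); H2O cis, py cis, ONO trans.
One of these lacks any improper symmetry element and so occurs as an enantiomeric pair, giving 5 + 1 = 6 stereoisomers in total.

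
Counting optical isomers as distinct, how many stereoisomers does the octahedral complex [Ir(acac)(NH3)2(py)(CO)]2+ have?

6

The six octahedral sites form three mutually perpendicular trans pairs.
Each acac is bidentate and must span two cis positions.
Working through the distinct placements yields 4 geometric isomers: NH3 cis (3 arrangements, 2 chiral); NH3 trans.
Of these, 2 lack any improper symmetry element and so occur as enantiomeric pairs, giving 4 + 2 = 6 stereoisomers in total.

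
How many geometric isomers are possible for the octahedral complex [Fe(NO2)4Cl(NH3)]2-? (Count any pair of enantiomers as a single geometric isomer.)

2

An octahedron has six vertices in three trans pairs; every non-trans pair is cis.
Systematic placement gives 2 geometric isomers: Cl and NH3 mutually trans; Cl and NH3 mutually cis.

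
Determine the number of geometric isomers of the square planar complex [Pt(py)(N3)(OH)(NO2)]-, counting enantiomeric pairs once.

3

A square has two trans pairs of vertices; adjacent vertices are cis.
The distinct arrangements are (3 in all): (N3/OH trans, NO2/py trans); (N3/py trans, NO2/OH trans); (N3/NO2 trans, OH/py trans).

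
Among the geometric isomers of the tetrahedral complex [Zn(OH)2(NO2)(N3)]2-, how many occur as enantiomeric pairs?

All four vertices of a tetrahedron are equivalent and mutually adjacent, so cis/trans isomerism cannot arise.
Only one geometric arrangement is possible.

0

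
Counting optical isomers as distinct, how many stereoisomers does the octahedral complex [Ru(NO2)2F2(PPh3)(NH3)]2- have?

8

There are 6 geometric isomers: NO2 cis, F trans; NO2 trans, F trans; NO2 cis, F cis (3 arrangements, 2 chiral); NO2 trans, F cis.
Of these, 2 lack any improper symmetry element and so occur as enantiomeric pairs, giving 6 + 2 = 8 stereoisomers in total.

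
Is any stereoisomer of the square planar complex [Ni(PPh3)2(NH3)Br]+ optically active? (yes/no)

There are 2 geometric isomers: PPh3 cis; PPh3 trans.
Each arrangement has an internal mirror plane or centre of symmetry, so none is chiral.

no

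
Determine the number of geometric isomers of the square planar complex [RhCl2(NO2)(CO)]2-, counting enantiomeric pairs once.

The distinct arrangements are (2 in all): Cl cis; Cl trans.

2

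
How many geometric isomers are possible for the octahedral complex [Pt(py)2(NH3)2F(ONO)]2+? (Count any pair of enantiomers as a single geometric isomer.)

6

In an octahedral complex each vertex has one trans partner and four cis neighbours.
Systematic placement gives 6 geometric isomers: py trans, NH3 cis; py cis, NH3 cis (3 arrangements, 2 chiral); py trans, NH3 trans; py cis, NH3 trans.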